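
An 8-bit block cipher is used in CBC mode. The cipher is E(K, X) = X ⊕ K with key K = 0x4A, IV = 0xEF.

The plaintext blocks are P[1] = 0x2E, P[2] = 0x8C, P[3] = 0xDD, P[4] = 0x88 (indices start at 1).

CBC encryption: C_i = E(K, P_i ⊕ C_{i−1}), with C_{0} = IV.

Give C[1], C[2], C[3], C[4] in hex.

C[1] = 0x8B, C[2] = 0x4D, C[3] = 0xDA, C[4] = 0x18

C[1]: P[1] ⊕ 0xEF = 0xC1; E(K, 0xC1) = 0x8B.
C[2]: P[2] ⊕ 0x8B = 0x07; E(K, 0x07) = 0x4D.
C[3]: P[3] ⊕ 0x4D = 0x90; E(K, 0x90) = 0xDA.
C[4]: P[4] ⊕ 0xDA = 0x52; E(K, 0x52) = 0x18.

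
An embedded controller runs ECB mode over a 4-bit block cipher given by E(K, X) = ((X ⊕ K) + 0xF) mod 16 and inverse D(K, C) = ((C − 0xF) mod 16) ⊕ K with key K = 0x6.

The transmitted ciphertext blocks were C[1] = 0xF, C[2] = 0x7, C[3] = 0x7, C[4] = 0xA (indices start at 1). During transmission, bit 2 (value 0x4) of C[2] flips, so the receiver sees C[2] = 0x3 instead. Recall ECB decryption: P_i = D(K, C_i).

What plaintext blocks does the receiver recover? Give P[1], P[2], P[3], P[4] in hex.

P[1] = 0x6, P[2] = 0x2, P[3] = 0xE, P[4] = 0xD

Only C[2] changed, to 0x3. In ECB, a change in C_i affects only P_i. Decrypting the received ciphertext:
P[1]: D(K, 0xF) = 0x6.
P[2]: D(K, 0x3) = 0x2.
P[3]: D(K, 0x7) = 0xE.
P[4]: D(K, 0xA) = 0xD.
Blocks that differ from the original plaintext: P[2].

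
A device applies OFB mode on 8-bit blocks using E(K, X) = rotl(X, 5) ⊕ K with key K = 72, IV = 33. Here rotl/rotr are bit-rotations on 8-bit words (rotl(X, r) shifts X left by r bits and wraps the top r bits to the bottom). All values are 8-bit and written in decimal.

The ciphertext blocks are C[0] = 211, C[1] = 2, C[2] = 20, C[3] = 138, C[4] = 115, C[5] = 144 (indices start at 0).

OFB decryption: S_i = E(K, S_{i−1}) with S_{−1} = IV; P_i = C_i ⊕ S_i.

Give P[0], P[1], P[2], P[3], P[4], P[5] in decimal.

P[0] = 191, P[1] = 199, P[2] = 228, P[3] = 220, P[4] = 241, P[5] = 136

P[0]: S = E(K, 33) = 108; 211 ⊕ 108 = 191.
P[1]: S = E(K, 108) = 197; 2 ⊕ 197 = 199.
P[2]: S = E(K, 197) = 240; 20 ⊕ 240 = 228.
P[3]: S = E(K, 240) = 86; 138 ⊕ 86 = 220.
P[4]: S = E(K, 86) = 130; 115 ⊕ 130 = 241.
P[5]: S = E(K, 130) = 24; 144 ⊕ 24 = 136.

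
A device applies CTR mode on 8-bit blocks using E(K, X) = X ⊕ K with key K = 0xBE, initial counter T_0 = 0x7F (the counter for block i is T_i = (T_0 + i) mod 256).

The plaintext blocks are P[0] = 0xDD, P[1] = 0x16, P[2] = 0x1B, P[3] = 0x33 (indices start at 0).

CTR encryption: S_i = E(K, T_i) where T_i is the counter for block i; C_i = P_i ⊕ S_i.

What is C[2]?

C[0]: T = 0x7F, S = E(K, T) = 0xC1; 0xDD ⊕ 0xC1 = 0x1C.
C[1]: T = 0x80, S = E(K, T) = 0x3E; 0x16 ⊕ 0x3E = 0x28.
C[2]: T = 0x81, S = E(K, T) = 0x3F; 0x1B ⊕ 0x3F = 0x24.

C[2] = 0x24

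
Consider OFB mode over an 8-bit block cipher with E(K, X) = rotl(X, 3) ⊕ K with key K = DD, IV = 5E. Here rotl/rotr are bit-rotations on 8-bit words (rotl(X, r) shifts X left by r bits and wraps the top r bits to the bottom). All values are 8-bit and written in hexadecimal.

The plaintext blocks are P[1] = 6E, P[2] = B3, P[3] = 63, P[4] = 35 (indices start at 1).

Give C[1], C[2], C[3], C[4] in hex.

C[1] = 41, C[2] = 17, C[3] = 9B, C[4] = 2F

OFB encryption: S_i = E(K, S_{i−1}) with S_{0} = IV; C_i = P_i ⊕ S_i.
C[1]: S = E(K, 5E) = 2F; 6E ⊕ 2F = 41.
C[2]: S = E(K, 2F) = A4; B3 ⊕ A4 = 17.
C[3]: S = E(K, A4) = F8; 63 ⊕ F8 = 9B.
C[4]: S = E(K, F8) = 1A; 35 ⊕ 1A = 2F.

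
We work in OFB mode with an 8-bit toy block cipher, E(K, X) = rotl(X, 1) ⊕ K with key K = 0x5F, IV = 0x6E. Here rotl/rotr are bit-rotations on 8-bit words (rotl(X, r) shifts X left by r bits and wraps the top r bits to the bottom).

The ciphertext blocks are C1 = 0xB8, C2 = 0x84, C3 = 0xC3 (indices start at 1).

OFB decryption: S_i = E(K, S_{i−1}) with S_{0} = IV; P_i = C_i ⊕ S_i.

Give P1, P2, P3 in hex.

P1: S = E(K, 0x6E) = 0x83; 0xB8 ⊕ 0x83 = 0x3B.
P2: S = E(K, 0x83) = 0x58; 0x84 ⊕ 0x58 = 0xDC.
P3: S = E(K, 0x58) = 0xEF; 0xC3 ⊕ 0xEF = 0x2C.

P1 = 0x3B, P2 = 0xDC, P3 = 0x2C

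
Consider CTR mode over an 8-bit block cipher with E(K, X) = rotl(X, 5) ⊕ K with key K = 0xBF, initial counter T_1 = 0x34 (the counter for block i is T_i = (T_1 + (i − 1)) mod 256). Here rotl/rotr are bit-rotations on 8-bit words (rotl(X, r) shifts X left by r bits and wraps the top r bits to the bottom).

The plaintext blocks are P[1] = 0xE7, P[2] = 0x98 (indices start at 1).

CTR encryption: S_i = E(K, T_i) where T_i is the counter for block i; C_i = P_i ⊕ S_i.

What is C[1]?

C[1] = 0xDE

C[1]: T = 0x34, S = E(K, T) = 0x39; 0xE7 ⊕ 0x39 = 0xDE.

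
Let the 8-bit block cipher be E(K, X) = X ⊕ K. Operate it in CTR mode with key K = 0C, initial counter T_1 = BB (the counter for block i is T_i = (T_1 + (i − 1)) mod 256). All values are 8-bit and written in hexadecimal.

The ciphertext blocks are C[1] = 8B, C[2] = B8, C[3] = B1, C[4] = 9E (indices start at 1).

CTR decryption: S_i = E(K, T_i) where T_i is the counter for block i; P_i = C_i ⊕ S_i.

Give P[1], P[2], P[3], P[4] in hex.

P[1]: T = BB, S = E(K, T) = B7; 8B ⊕ B7 = 3C.
P[2]: T = BC, S = E(K, T) = B0; B8 ⊕ B0 = 08.
P[3]: T = BD, S = E(K, T) = B1; B1 ⊕ B1 = 00.
P[4]: T = BE, S = E(K, T) = B2; 9E ⊕ B2 = 2C.

P[1] = 3C, P[2] = 08, P[3] = 00, P[4] = 2C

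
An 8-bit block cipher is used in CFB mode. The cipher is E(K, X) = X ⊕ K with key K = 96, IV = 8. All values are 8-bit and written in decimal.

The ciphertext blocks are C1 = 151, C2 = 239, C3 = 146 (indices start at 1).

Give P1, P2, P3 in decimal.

P1 = 255, P2 = 24, P3 = 29

CFB decryption: P_i = C_i ⊕ E(K, C_{i−1}), with C_{0} = IV.
P1: E(K, 8) = 104; 151 ⊕ 104 = 255.
P2: E(K, 151) = 247; 239 ⊕ 247 = 24.
P3: E(K, 239) = 143; 146 ⊕ 143 = 29.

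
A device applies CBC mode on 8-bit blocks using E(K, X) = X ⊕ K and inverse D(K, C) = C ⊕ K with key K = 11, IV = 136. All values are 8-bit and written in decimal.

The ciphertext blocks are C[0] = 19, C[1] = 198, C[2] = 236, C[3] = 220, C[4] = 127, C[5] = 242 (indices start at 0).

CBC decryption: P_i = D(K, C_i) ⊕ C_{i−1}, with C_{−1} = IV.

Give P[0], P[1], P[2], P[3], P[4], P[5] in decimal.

P[0] = 144, P[1] = 222, P[2] = 33, P[3] = 59, P[4] = 168, P[5] = 134

P[0]: D(K, 19) = 24; 24 ⊕ 136 = 144.
P[1]: D(K, 198) = 205; 205 ⊕ 19 = 222.
P[2]: D(K, 236) = 231; 231 ⊕ 198 = 33.
P[3]: D(K, 220) = 215; 215 ⊕ 236 = 59.
P[4]: D(K, 127) = 116; 116 ⊕ 220 = 168.
P[5]: D(K, 242) = 249; 249 ⊕ 127 = 134.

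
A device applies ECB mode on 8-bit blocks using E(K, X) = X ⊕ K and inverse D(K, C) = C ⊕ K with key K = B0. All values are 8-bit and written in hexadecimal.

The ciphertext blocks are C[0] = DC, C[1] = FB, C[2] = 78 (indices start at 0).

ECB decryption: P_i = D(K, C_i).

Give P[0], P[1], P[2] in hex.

P[0] = 6C, P[1] = 4B, P[2] = C8

P[0]: D(K, DC) = 6C.
P[1]: D(K, FB) = 4B.
P[2]: D(K, 78) = C8.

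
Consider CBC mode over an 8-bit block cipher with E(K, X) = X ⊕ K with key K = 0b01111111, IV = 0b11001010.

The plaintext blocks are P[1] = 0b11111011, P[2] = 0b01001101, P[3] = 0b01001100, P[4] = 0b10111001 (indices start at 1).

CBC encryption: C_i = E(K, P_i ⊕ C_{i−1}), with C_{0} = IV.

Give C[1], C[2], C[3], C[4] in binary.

C[1]: P[1] ⊕ 0b11001010 = 0b00110001; E(K, 0b00110001) = 0b01001110.
C[2]: P[2] ⊕ 0b01001110 = 0b00000011; E(K, 0b00000011) = 0b01111100.
C[3]: P[3] ⊕ 0b01111100 = 0b00110000; E(K, 0b00110000) = 0b01001111.
C[4]: P[4] ⊕ 0b01001111 = 0b11110110; E(K, 0b11110110) = 0b10001001.

C[1] = 0b01001110, C[2] = 0b01111100, C[3] = 0b01001111, C[4] = 0b10001001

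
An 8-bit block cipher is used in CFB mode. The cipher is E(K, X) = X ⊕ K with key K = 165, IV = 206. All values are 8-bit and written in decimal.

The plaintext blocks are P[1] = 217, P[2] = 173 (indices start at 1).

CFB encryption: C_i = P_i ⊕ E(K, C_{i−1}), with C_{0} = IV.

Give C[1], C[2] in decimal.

C[1] = 178, C[2] = 186

C[1]: E(K, 206) = 107; 217 ⊕ 107 = 178.
C[2]: E(K, 178) = 23; 173 ⊕ 23 = 186.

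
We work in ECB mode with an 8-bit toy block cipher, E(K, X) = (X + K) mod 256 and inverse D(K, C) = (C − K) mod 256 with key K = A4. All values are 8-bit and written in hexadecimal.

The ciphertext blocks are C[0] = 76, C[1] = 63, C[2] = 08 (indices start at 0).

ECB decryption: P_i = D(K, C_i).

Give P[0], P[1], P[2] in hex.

P[0] = D2, P[1] = BF, P[2] = 64

P[0]: D(K, 76) = D2.
P[1]: D(K, 63) = BF.
P[2]: D(K, 08) = 64.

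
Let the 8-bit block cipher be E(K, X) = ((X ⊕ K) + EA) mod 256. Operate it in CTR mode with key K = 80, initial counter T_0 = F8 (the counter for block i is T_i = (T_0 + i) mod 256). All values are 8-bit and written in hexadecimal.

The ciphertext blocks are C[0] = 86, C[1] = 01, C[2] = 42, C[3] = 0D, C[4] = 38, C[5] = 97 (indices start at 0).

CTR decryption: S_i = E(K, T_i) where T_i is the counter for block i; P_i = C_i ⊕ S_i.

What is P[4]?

P[4]: T = FC, S = E(K, T) = 66; 38 ⊕ 66 = 5E.

P[4] = 5E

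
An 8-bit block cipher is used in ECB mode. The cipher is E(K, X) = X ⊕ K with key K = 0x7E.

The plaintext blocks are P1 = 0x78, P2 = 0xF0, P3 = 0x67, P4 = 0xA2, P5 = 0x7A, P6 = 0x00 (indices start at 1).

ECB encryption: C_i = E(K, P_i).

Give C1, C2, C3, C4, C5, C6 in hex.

C1 = 0x06, C2 = 0x8E, C3 = 0x19, C4 = 0xDC, C5 = 0x04, C6 = 0x7E

C1: E(K, 0x78) = 0x06.
C2: E(K, 0xF0) = 0x8E.
C3: E(K, 0x67) = 0x19.
C4: E(K, 0xA2) = 0xDC.
C5: E(K, 0x7A) = 0x04.
C6: E(K, 0x00) = 0x7E.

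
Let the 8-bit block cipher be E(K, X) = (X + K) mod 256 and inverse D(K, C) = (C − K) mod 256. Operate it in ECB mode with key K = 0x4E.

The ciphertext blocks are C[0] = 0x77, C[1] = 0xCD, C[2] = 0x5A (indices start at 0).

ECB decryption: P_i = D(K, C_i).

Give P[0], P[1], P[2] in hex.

P[0]: D(K, 0x77) = 0x29.
P[1]: D(K, 0xCD) = 0x7F.
P[2]: D(K, 0x5A) = 0x0C.

P[0] = 0x29, P[1] = 0x7F, P[2] = 0x0C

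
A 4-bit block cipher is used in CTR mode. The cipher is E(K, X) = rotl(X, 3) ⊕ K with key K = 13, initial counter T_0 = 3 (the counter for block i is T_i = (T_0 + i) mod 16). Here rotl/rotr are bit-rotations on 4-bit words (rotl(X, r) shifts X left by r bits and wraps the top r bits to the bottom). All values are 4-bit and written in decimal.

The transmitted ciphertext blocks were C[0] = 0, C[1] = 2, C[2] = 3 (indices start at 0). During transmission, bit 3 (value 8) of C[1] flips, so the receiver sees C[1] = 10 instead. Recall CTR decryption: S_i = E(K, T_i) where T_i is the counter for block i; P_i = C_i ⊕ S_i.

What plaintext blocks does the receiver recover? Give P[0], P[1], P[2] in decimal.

Only C[1] changed, to 10. In CTR, a change in C_i flips the same bit in P_i only; the keystream is unaffected. Decrypting the received ciphertext:
P[0]: T = 3, S = E(K, T) = 4; 0 ⊕ 4 = 4.
P[1]: T = 4, S = E(K, T) = 15; 10 ⊕ 15 = 5.
P[2]: T = 5, S = E(K, T) = 7; 3 ⊕ 7 = 4.
Blocks that differ from the original plaintext: P[1].

P[0] = 4, P[1] = 5, P[2] = 4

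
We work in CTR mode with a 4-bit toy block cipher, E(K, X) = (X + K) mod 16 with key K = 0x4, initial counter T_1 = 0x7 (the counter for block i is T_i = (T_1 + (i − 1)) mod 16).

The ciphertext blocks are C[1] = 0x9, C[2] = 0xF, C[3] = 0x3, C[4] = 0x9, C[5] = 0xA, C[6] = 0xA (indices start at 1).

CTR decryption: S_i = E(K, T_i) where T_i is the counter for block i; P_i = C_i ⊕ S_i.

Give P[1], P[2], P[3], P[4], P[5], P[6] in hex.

P[1] = 0x2, P[2] = 0x3, P[3] = 0xE, P[4] = 0x7, P[5] = 0x5, P[6] = 0xA

P[1]: T = 0x7, S = E(K, T) = 0xB; 0x9 ⊕ 0xB = 0x2.
P[2]: T = 0x8, S = E(K, T) = 0xC; 0xF ⊕ 0xC = 0x3.
P[3]: T = 0x9, S = E(K, T) = 0xD; 0x3 ⊕ 0xD = 0xE.
P[4]: T = 0xA, S = E(K, T) = 0xE; 0x9 ⊕ 0xE = 0x7.
P[5]: T = 0xB, S = E(K, T) = 0xF; 0xA ⊕ 0xF = 0x5.
P[6]: T = 0xC, S = E(K, T) = 0x0; 0xA ⊕ 0x0 = 0xA.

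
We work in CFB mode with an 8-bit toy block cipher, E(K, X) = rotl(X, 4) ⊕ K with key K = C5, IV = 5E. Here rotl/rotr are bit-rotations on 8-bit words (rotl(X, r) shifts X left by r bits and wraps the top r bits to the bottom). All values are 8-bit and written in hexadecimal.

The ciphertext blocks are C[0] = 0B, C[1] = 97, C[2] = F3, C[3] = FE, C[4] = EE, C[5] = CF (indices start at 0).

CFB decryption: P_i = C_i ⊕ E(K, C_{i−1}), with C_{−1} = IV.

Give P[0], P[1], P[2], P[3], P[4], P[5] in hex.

P[0]: E(K, 5E) = 20; 0B ⊕ 20 = 2B.
P[1]: E(K, 0B) = 75; 97 ⊕ 75 = E2.
P[2]: E(K, 97) = BC; F3 ⊕ BC = 4F.
P[3]: E(K, F3) = FA; FE ⊕ FA = 04.
P[4]: E(K, FE) = 2A; EE ⊕ 2A = C4.
P[5]: E(K, EE) = 2B; CF ⊕ 2B = E4.

P[0] = 2B, P[1] = E2, P[2] = 4F, P[3] = 04, P[4] = C4, P[5] = E4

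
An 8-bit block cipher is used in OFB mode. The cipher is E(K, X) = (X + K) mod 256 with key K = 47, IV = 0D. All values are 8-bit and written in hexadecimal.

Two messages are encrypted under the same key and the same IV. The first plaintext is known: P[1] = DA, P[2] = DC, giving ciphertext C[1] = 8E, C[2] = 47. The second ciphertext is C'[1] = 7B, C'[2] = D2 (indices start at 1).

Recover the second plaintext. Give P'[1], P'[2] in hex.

P'[1] = 2F, P'[2] = 49

In OFB with a reused IV, both messages share the same keystream S_i, so C_i ⊕ C'_i = P_i ⊕ P'_i and thus P'_i = P_i ⊕ C_i ⊕ C'_i.
P'[1]: DA ⊕ 8E ⊕ 7B = 2F.
P'[2]: DC ⊕ 47 ⊕ D2 = 49.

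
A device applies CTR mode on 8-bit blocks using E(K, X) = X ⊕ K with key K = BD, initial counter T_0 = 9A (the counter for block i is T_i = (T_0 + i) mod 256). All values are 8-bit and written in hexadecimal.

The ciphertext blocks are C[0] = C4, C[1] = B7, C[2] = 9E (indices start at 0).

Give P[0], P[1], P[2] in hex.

CTR decryption: S_i = E(K, T_i) where T_i is the counter for block i; P_i = C_i ⊕ S_i.
P[0]: T = 9A, S = E(K, T) = 27; C4 ⊕ 27 = E3.
P[1]: T = 9B, S = E(K, T) = 26; B7 ⊕ 26 = 91.
P[2]: T = 9C, S = E(K, T) = 21; 9E ⊕ 21 = BF.

P[0] = E3, P[1] = 91, P[2] = BF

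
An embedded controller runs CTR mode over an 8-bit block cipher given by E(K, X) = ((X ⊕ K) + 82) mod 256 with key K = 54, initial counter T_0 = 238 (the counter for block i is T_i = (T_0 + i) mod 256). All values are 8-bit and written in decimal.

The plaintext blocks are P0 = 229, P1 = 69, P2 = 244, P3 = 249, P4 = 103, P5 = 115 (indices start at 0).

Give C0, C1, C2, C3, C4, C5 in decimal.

CTR encryption: S_i = E(K, T_i) where T_i is the counter for block i; C_i = P_i ⊕ S_i.
C0: T = 238, S = E(K, T) = 42; 229 ⊕ 42 = 207.
C1: T = 239, S = E(K, T) = 43; 69 ⊕ 43 = 110.
C2: T = 240, S = E(K, T) = 24; 244 ⊕ 24 = 236.
C3: T = 241, S = E(K, T) = 25; 249 ⊕ 25 = 224.
C4: T = 242, S = E(K, T) = 22; 103 ⊕ 22 = 113.
C5: T = 243, S = E(K, T) = 23; 115 ⊕ 23 = 100.

C0 = 207, C1 = 110, C2 = 236, C3 = 224, C4 = 113, C5 = 100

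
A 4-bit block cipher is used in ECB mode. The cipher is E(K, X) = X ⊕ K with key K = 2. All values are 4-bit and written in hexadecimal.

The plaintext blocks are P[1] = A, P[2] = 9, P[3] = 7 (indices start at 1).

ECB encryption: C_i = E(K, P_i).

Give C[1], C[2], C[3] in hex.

C[1]: E(K, A) = 8.
C[2]: E(K, 9) = B.
C[3]: E(K, 7) = 5.

C[1] = 8, C[2] = B, C[3] = 5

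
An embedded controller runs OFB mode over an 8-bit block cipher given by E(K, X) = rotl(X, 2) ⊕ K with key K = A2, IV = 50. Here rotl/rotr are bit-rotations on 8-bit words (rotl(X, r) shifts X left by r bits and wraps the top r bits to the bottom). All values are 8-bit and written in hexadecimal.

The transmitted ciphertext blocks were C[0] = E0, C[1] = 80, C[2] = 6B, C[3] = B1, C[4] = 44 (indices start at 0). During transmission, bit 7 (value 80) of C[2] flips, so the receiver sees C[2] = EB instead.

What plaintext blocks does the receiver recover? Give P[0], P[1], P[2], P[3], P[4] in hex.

OFB decryption: S_i = E(K, S_{i−1}) with S_{−1} = IV; P_i = C_i ⊕ S_i.
Only C[2] changed, to EB. In OFB, a change in C_i flips the same bit in P_i only; the keystream is unaffected. Decrypting the received ciphertext:
P[0]: S = E(K, 50) = E3; E0 ⊕ E3 = 03.
P[1]: S = E(K, E3) = 2D; 80 ⊕ 2D = AD.
P[2]: S = E(K, 2D) = 16; EB ⊕ 16 = FD.
P[3]: S = E(K, 16) = FA; B1 ⊕ FA = 4B.
P[4]: S = E(K, FA) = 49; 44 ⊕ 49 = 0D.
Blocks that differ from the original plaintext: P[2].

P[0] = 03, P[1] = AD, P[2] = FD, P[3] = 4B, P[4] = 0D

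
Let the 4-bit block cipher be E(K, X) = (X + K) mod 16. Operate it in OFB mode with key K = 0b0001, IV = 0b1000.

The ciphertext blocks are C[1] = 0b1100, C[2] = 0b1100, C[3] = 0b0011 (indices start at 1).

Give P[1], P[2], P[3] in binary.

OFB decryption: S_i = E(K, S_{i−1}) with S_{0} = IV; P_i = C_i ⊕ S_i.
P[1]: S = E(K, 0b1000) = 0b1001; 0b1100 ⊕ 0b1001 = 0b0101.
P[2]: S = E(K, 0b1001) = 0b1010; 0b1100 ⊕ 0b1010 = 0b0110.
P[3]: S = E(K, 0b1010) = 0b1011; 0b0011 ⊕ 0b1011 = 0b1000.

P[1] = 0b0101, P[2] = 0b0110, P[3] = 0b1000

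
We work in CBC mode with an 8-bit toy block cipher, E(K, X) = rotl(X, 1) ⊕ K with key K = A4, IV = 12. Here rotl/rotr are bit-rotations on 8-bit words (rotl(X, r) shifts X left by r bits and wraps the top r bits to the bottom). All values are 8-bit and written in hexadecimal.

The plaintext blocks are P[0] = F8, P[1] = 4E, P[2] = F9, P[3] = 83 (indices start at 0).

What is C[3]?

C[3] = 66

CBC encryption: C_i = E(K, P_i ⊕ C_{i−1}), with C_{−1} = IV.
C[0]: P[0] ⊕ 12 = EA; E(K, EA) = 71.
C[1]: P[1] ⊕ 71 = 3F; E(K, 3F) = DA.
C[2]: P[2] ⊕ DA = 23; E(K, 23) = E2.
C[3]: P[3] ⊕ E2 = 61; E(K, 61) = 66.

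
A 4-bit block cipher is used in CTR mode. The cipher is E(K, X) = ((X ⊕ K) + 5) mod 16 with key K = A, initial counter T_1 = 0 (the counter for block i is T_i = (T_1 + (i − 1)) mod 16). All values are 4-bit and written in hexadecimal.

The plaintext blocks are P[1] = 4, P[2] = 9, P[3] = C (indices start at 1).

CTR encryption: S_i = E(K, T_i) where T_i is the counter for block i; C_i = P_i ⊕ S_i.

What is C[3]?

C[3] = 1

C[1]: T = 0, S = E(K, T) = F; 4 ⊕ F = B.
C[2]: T = 1, S = E(K, T) = 0; 9 ⊕ 0 = 9.
C[3]: T = 2, S = E(K, T) = D; C ⊕ D = 1.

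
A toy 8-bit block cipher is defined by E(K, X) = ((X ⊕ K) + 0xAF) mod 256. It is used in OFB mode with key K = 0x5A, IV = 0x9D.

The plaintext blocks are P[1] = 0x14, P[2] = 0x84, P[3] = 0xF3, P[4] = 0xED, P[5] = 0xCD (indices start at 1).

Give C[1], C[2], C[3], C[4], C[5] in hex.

OFB encryption: S_i = E(K, S_{i−1}) with S_{0} = IV; C_i = P_i ⊕ S_i.
C[1]: S = E(K, 0x9D) = 0x76; 0x14 ⊕ 0x76 = 0x62.
C[2]: S = E(K, 0x76) = 0xDB; 0x84 ⊕ 0xDB = 0x5F.
C[3]: S = E(K, 0xDB) = 0x30; 0xF3 ⊕ 0x30 = 0xC3.
C[4]: S = E(K, 0x30) = 0x19; 0xED ⊕ 0x19 = 0xF4.
C[5]: S = E(K, 0x19) = 0xF2; 0xCD ⊕ 0xF2 = 0x3F.

C[1] = 0x62, C[2] = 0x5F, C[3] = 0xC3, C[4] = 0xF4, C[5] = 0x3F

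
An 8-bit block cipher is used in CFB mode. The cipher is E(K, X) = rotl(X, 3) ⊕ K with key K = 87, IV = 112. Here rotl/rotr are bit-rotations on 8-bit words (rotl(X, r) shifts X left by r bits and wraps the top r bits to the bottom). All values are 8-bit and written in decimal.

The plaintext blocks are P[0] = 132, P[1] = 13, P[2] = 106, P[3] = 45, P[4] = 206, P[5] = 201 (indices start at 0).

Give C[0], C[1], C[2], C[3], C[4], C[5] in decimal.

CFB encryption: C_i = P_i ⊕ E(K, C_{i−1}), with C_{−1} = IV.
C[0]: E(K, 112) = 212; 132 ⊕ 212 = 80.
C[1]: E(K, 80) = 213; 13 ⊕ 213 = 216.
C[2]: E(K, 216) = 145; 106 ⊕ 145 = 251.
C[3]: E(K, 251) = 136; 45 ⊕ 136 = 165.
C[4]: E(K, 165) = 122; 206 ⊕ 122 = 180.
C[5]: E(K, 180) = 242; 201 ⊕ 242 = 59.

C[0] = 80, C[1] = 216, C[2] = 251, C[3] = 165, C[4] = 180, C[5] = 59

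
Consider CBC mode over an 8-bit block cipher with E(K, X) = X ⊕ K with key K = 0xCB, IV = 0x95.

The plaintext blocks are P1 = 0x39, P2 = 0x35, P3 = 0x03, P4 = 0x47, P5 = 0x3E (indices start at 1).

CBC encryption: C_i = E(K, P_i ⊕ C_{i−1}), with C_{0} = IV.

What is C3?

C3 = 0x51

C1: P1 ⊕ 0x95 = 0xAC; E(K, 0xAC) = 0x67.
C2: P2 ⊕ 0x67 = 0x52; E(K, 0x52) = 0x99.
C3: P3 ⊕ 0x99 = 0x9A; E(K, 0x9A) = 0x51.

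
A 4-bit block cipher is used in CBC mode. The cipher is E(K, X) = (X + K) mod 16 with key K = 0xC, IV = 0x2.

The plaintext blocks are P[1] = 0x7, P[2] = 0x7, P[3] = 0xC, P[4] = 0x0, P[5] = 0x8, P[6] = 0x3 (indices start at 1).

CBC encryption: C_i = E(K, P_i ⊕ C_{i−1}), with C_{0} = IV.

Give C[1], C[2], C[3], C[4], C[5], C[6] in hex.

C[1] = 0x1, C[2] = 0x2, C[3] = 0xA, C[4] = 0x6, C[5] = 0xA, C[6] = 0x5

C[1]: P[1] ⊕ 0x2 = 0x5; E(K, 0x5) = 0x1.
C[2]: P[2] ⊕ 0x1 = 0x6; E(K, 0x6) = 0x2.
C[3]: P[3] ⊕ 0x2 = 0xE; E(K, 0xE) = 0xA.
C[4]: P[4] ⊕ 0xA = 0xA; E(K, 0xA) = 0x6.
C[5]: P[5] ⊕ 0x6 = 0xE; E(K, 0xE) = 0xA.
C[6]: P[6] ⊕ 0xA = 0x9; E(K, 0x9) = 0x5.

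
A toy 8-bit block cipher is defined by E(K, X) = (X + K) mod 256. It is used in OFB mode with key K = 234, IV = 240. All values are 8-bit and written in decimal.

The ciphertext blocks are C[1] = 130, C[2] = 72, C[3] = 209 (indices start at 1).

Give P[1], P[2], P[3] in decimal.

P[1] = 88, P[2] = 140, P[3] = 127

OFB decryption: S_i = E(K, S_{i−1}) with S_{0} = IV; P_i = C_i ⊕ S_i.
P[1]: S = E(K, 240) = 218; 130 ⊕ 218 = 88.
P[2]: S = E(K, 218) = 196; 72 ⊕ 196 = 140.
P[3]: S = E(K, 196) = 174; 209 ⊕ 174 = 127.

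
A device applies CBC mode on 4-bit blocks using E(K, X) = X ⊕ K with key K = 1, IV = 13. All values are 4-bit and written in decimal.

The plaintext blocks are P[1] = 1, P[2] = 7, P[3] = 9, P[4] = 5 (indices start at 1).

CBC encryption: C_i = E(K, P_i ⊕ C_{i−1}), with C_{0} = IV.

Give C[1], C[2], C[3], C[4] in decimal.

C[1]: P[1] ⊕ 13 = 12; E(K, 12) = 13.
C[2]: P[2] ⊕ 13 = 10; E(K, 10) = 11.
C[3]: P[3] ⊕ 11 = 2; E(K, 2) = 3.
C[4]: P[4] ⊕ 3 = 6; E(K, 6) = 7.

C[1] = 13, C[2] = 11, C[3] = 3, C[4] = 7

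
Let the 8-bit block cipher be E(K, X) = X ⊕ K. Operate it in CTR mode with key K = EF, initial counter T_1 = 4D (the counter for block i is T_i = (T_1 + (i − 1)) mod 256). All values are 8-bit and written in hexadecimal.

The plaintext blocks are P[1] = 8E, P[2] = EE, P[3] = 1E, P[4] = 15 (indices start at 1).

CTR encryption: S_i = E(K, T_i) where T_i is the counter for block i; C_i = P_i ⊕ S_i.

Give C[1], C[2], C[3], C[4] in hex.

C[1] = 2C, C[2] = 4F, C[3] = BE, C[4] = AA

C[1]: T = 4D, S = E(K, T) = A2; 8E ⊕ A2 = 2C.
C[2]: T = 4E, S = E(K, T) = A1; EE ⊕ A1 = 4F.
C[3]: T = 4F, S = E(K, T) = A0; 1E ⊕ A0 = BE.
C[4]: T = 50, S = E(K, T) = BF; 15 ⊕ BF = AA.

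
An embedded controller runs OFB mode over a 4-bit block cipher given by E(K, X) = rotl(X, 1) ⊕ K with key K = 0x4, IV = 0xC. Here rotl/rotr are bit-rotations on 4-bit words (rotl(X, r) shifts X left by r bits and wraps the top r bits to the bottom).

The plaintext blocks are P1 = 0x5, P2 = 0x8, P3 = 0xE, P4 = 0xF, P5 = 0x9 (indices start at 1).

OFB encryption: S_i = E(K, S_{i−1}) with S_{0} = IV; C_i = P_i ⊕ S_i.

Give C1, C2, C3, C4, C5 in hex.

C1: S = E(K, 0xC) = 0xD; 0x5 ⊕ 0xD = 0x8.
C2: S = E(K, 0xD) = 0xF; 0x8 ⊕ 0xF = 0x7.
C3: S = E(K, 0xF) = 0xB; 0xE ⊕ 0xB = 0x5.
C4: S = E(K, 0xB) = 0x3; 0xF ⊕ 0x3 = 0xC.
C5: S = E(K, 0x3) = 0x2; 0x9 ⊕ 0x2 = 0xB.

C1 = 0x8, C2 = 0x7, C3 = 0x5, C4 = 0xC, C5 = 0xB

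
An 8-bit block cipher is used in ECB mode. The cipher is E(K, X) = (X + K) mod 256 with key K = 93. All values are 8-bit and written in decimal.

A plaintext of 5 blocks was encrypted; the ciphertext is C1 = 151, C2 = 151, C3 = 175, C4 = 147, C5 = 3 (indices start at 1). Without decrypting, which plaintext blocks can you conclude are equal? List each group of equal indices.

P1 = P2

ECB encrypts each block independently with the same key, so equal ciphertext blocks imply equal plaintext blocks.
C1 = C2 = 151, so P1 = P2.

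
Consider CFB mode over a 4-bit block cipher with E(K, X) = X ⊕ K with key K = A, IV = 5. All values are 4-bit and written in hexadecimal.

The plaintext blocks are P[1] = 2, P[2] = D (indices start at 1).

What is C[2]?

C[2] = A

CFB encryption: C_i = P_i ⊕ E(K, C_{i−1}), with C_{0} = IV.
C[1]: E(K, 5) = F; 2 ⊕ F = D.
C[2]: E(K, D) = 7; D ⊕ 7 = A.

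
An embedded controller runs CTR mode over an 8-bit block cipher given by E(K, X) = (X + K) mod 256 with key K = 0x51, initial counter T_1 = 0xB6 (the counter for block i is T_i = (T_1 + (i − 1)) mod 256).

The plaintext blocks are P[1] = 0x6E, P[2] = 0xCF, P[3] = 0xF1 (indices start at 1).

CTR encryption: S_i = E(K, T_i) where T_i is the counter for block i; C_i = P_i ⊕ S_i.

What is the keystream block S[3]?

0x09

C[1]: T = 0xB6, S = E(K, T) = 0x07; 0x6E ⊕ 0x07 = 0x69.
C[2]: T = 0xB7, S = E(K, T) = 0x08; 0xCF ⊕ 0x08 = 0xC7.
C[3]: T = 0xB8, S = E(K, T) = 0x09; 0xF1 ⊕ 0x09 = 0xF8.
So S[3] = 0x09.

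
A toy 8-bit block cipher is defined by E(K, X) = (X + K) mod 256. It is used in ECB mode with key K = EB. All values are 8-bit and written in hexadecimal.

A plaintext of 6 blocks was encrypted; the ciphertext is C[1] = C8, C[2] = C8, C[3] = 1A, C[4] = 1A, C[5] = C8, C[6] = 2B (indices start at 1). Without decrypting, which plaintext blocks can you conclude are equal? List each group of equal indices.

ECB encrypts each block independently with the same key, so equal ciphertext blocks imply equal plaintext blocks.
C[1] = C[2] = C[5] = C8, so P[1] = P[2] = P[5].
C[3] = C[4] = 1A, so P[3] = P[4].

P[1] = P[2] = P[5]; P[3] = P[4]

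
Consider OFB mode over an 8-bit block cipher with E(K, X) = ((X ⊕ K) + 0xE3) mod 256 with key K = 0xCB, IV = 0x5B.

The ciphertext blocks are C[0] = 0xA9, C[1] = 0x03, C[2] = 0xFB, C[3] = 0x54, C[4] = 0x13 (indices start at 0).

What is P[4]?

P[4] = 0xE0

OFB decryption: S_i = E(K, S_{i−1}) with S_{−1} = IV; P_i = C_i ⊕ S_i.
P[0]: S = E(K, 0x5B) = 0x73; 0xA9 ⊕ 0x73 = 0xDA.
P[1]: S = E(K, 0x73) = 0x9B; 0x03 ⊕ 0x9B = 0x98.
P[2]: S = E(K, 0x9B) = 0x33; 0xFB ⊕ 0x33 = 0xC8.
P[3]: S = E(K, 0x33) = 0xDB; 0x54 ⊕ 0xDB = 0x8F.
P[4]: S = E(K, 0xDB) = 0xF3; 0x13 ⊕ 0xF3 = 0xE0.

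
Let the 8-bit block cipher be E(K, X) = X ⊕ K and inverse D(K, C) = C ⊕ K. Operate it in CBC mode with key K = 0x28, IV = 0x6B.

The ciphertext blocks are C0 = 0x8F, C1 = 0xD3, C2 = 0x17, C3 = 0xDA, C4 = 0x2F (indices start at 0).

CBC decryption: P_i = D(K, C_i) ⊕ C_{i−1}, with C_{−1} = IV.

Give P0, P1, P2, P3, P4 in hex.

P0 = 0xCC, P1 = 0x74, P2 = 0xEC, P3 = 0xE5, P4 = 0xDD

P0: D(K, 0x8F) = 0xA7; 0xA7 ⊕ 0x6B = 0xCC.
P1: D(K, 0xD3) = 0xFB; 0xFB ⊕ 0x8F = 0x74.
P2: D(K, 0x17) = 0x3F; 0x3F ⊕ 0xD3 = 0xEC.
P3: D(K, 0xDA) = 0xF2; 0xF2 ⊕ 0x17 = 0xE5.
P4: D(K, 0x2F) = 0x07; 0x07 ⊕ 0xDA = 0xDD.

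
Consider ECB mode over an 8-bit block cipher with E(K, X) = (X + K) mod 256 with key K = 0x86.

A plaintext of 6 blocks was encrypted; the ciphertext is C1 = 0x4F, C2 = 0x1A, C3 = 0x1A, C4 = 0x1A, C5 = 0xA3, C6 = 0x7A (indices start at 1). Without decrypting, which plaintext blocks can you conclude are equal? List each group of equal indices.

P2 = P3 = P4

ECB encrypts each block independently with the same key, so equal ciphertext blocks imply equal plaintext blocks.
C2 = C3 = C4 = 0x1A, so P2 = P3 = P4.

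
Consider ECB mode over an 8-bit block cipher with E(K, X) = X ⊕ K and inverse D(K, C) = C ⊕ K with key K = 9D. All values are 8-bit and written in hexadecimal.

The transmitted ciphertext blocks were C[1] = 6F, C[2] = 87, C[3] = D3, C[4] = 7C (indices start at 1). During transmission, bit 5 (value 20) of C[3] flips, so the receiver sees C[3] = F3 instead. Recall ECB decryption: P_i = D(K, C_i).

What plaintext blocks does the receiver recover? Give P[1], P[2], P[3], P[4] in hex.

P[1] = F2, P[2] = 1A, P[3] = 6E, P[4] = E1

Only C[3] changed, to F3. In ECB, a change in C_i affects only P_i. Decrypting the received ciphertext:
P[1]: D(K, 6F) = F2.
P[2]: D(K, 87) = 1A.
P[3]: D(K, F3) = 6E.
P[4]: D(K, 7C) = E1.
Blocks that differ from the original plaintext: P[3].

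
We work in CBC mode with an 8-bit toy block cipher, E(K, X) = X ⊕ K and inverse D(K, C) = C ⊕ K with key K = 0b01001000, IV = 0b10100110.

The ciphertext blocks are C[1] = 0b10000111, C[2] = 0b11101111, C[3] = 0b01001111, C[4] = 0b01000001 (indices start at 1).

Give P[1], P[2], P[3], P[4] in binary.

P[1] = 0b01101001, P[2] = 0b00100000, P[3] = 0b11101000, P[4] = 0b01000110

CBC decryption: P_i = D(K, C_i) ⊕ C_{i−1}, with C_{0} = IV.
P[1]: D(K, 0b10000111) = 0b11001111; 0b11001111 ⊕ 0b10100110 = 0b01101001.
P[2]: D(K, 0b11101111) = 0b10100111; 0b10100111 ⊕ 0b10000111 = 0b00100000.
P[3]: D(K, 0b01001111) = 0b00000111; 0b00000111 ⊕ 0b11101111 = 0b11101000.
P[4]: D(K, 0b01000001) = 0b00001001; 0b00001001 ⊕ 0b01001111 = 0b01000110.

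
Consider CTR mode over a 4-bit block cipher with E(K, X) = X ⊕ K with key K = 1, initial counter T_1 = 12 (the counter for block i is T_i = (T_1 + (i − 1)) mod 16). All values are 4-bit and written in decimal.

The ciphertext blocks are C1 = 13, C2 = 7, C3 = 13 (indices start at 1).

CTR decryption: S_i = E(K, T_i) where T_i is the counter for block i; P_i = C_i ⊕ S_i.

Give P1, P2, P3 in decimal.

P1: T = 12, S = E(K, T) = 13; 13 ⊕ 13 = 0.
P2: T = 13, S = E(K, T) = 12; 7 ⊕ 12 = 11.
P3: T = 14, S = E(K, T) = 15; 13 ⊕ 15 = 2.

P1 = 0, P2 = 11, P3 = 2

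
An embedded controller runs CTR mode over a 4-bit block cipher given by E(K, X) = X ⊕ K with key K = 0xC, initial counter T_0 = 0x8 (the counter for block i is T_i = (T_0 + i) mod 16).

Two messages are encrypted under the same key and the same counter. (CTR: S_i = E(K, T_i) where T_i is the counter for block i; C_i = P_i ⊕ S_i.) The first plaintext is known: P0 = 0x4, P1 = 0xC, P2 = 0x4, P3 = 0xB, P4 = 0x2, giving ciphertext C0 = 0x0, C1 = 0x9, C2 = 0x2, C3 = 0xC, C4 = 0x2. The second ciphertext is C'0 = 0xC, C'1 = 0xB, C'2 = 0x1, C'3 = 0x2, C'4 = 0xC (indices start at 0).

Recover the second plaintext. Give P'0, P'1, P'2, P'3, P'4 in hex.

In CTR with a reused counter, both messages share the same keystream S_i, so C_i ⊕ C'_i = P_i ⊕ P'_i and thus P'_i = P_i ⊕ C_i ⊕ C'_i.
P'0: 0x4 ⊕ 0x0 ⊕ 0xC = 0x8.
P'1: 0xC ⊕ 0x9 ⊕ 0xB = 0xE.
P'2: 0x4 ⊕ 0x2 ⊕ 0x1 = 0x7.
P'3: 0xB ⊕ 0xC ⊕ 0x2 = 0x5.
P'4: 0x2 ⊕ 0x2 ⊕ 0xC = 0xC.

P'0 = 0x8, P'1 = 0xE, P'2 = 0x7, P'3 = 0x5, P'4 = 0xC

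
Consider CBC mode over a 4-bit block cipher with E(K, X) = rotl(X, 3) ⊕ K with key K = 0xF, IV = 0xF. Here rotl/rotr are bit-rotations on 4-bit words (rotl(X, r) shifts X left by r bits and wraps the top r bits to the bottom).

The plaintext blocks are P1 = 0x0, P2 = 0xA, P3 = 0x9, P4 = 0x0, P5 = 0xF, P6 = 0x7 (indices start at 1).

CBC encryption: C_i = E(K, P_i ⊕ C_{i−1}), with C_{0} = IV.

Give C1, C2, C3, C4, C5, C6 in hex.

C1: P1 ⊕ 0xF = 0xF; E(K, 0xF) = 0x0.
C2: P2 ⊕ 0x0 = 0xA; E(K, 0xA) = 0xA.
C3: P3 ⊕ 0xA = 0x3; E(K, 0x3) = 0x6.
C4: P4 ⊕ 0x6 = 0x6; E(K, 0x6) = 0xC.
C5: P5 ⊕ 0xC = 0x3; E(K, 0x3) = 0x6.
C6: P6 ⊕ 0x6 = 0x1; E(K, 0x1) = 0x7.

C1 = 0x0, C2 = 0xA, C3 = 0x6, C4 = 0xC, C5 = 0x6, C6 = 0x7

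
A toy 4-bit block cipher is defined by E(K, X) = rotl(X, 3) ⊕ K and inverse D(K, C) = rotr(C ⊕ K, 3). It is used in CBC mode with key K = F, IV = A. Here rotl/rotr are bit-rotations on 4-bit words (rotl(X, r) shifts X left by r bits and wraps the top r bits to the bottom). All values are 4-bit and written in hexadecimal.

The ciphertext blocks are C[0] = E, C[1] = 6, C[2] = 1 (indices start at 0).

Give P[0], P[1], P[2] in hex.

P[0] = 8, P[1] = D, P[2] = B

CBC decryption: P_i = D(K, C_i) ⊕ C_{i−1}, with C_{−1} = IV.
P[0]: D(K, E) = 2; 2 ⊕ A = 8.
P[1]: D(K, 6) = 3; 3 ⊕ E = D.
P[2]: D(K, 1) = D; D ⊕ 6 = B.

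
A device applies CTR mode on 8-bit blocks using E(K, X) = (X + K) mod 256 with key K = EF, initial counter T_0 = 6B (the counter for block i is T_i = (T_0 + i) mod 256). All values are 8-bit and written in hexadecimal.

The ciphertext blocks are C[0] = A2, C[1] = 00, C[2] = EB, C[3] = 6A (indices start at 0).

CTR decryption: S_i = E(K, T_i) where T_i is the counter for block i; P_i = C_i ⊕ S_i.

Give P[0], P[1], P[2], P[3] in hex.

P[0]: T = 6B, S = E(K, T) = 5A; A2 ⊕ 5A = F8.
P[1]: T = 6C, S = E(K, T) = 5B; 00 ⊕ 5B = 5B.
P[2]: T = 6D, S = E(K, T) = 5C; EB ⊕ 5C = B7.
P[3]: T = 6E, S = E(K, T) = 5D; 6A ⊕ 5D = 37.

P[0] = F8, P[1] = 5B, P[2] = B7, P[3] = 37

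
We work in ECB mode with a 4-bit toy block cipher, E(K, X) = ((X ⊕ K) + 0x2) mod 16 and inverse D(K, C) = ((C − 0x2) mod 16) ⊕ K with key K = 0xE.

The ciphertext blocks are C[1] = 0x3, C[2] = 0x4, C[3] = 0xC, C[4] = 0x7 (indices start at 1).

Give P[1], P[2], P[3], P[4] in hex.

P[1] = 0xF, P[2] = 0xC, P[3] = 0x4, P[4] = 0xB

ECB decryption: P_i = D(K, C_i).
P[1]: D(K, 0x3) = 0xF.
P[2]: D(K, 0x4) = 0xC.
P[3]: D(K, 0xC) = 0x4.
P[4]: D(K, 0x7) = 0xB.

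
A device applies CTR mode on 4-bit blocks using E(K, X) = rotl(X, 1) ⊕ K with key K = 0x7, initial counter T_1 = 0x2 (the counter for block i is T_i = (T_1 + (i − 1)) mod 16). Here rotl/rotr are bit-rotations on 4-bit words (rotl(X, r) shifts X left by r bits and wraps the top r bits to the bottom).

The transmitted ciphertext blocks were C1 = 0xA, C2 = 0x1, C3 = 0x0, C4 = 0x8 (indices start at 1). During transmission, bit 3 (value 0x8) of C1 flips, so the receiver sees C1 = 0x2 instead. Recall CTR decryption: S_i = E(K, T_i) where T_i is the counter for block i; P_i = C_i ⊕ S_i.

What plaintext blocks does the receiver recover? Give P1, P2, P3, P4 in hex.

Only C1 changed, to 0x2. In CTR, a change in C_i flips the same bit in P_i only; the keystream is unaffected. Decrypting the received ciphertext:
P1: T = 0x2, S = E(K, T) = 0x3; 0x2 ⊕ 0x3 = 0x1.
P2: T = 0x3, S = E(K, T) = 0x1; 0x1 ⊕ 0x1 = 0x0.
P3: T = 0x4, S = E(K, T) = 0xF; 0x0 ⊕ 0xF = 0xF.
P4: T = 0x5, S = E(K, T) = 0xD; 0x8 ⊕ 0xD = 0x5.
Blocks that differ from the original plaintext: P1.

P1 = 0x1, P2 = 0x0, P3 = 0xF, P4 = 0x5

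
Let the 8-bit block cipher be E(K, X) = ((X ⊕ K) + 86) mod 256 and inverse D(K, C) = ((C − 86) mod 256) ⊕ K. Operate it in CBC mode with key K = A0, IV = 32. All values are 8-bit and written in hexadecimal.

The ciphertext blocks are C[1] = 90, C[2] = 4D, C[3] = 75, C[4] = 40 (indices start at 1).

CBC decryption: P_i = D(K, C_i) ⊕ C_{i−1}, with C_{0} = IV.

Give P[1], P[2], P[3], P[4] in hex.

P[1]: D(K, 90) = AA; AA ⊕ 32 = 98.
P[2]: D(K, 4D) = 67; 67 ⊕ 90 = F7.
P[3]: D(K, 75) = 4F; 4F ⊕ 4D = 02.
P[4]: D(K, 40) = 1A; 1A ⊕ 75 = 6F.

P[1] = 98, P[2] = F7, P[3] = 02, P[4] = 6F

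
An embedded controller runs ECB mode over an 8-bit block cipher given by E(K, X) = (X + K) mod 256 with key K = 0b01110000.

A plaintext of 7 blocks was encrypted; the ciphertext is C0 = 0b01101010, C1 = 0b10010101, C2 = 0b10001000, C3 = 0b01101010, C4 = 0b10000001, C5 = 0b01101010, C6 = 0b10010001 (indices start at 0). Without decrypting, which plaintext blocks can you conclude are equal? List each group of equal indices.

ECB encrypts each block independently with the same key, so equal ciphertext blocks imply equal plaintext blocks.
C0 = C3 = C5 = 0b01101010, so P0 = P3 = P5.

P0 = P3 = P5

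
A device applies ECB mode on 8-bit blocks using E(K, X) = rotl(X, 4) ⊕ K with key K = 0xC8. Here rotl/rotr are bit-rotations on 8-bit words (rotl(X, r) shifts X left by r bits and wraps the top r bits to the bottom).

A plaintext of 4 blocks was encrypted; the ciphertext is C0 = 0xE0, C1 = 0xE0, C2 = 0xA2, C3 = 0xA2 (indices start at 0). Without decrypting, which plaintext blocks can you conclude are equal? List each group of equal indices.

ECB encrypts each block independently with the same key, so equal ciphertext blocks imply equal plaintext blocks.
C0 = C1 = 0xE0, so P0 = P1.
C2 = C3 = 0xA2, so P2 = P3.

P0 = P1; P2 = P3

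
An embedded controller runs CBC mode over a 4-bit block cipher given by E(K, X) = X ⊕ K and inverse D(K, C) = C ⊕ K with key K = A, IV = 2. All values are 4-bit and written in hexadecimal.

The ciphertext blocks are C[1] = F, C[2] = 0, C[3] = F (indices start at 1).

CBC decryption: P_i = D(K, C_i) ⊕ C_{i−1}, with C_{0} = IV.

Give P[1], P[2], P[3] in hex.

P[1]: D(K, F) = 5; 5 ⊕ 2 = 7.
P[2]: D(K, 0) = A; A ⊕ F = 5.
P[3]: D(K, F) = 5; 5 ⊕ 0 = 5.

P[1] = 7, P[2] = 5, P[3] = 5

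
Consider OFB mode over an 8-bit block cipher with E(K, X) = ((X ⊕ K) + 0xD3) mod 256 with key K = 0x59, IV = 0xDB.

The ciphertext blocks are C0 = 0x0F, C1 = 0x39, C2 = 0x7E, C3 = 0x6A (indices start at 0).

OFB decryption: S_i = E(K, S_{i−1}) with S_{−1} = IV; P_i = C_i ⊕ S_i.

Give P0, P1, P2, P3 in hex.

P0: S = E(K, 0xDB) = 0x55; 0x0F ⊕ 0x55 = 0x5A.
P1: S = E(K, 0x55) = 0xDF; 0x39 ⊕ 0xDF = 0xE6.
P2: S = E(K, 0xDF) = 0x59; 0x7E ⊕ 0x59 = 0x27.
P3: S = E(K, 0x59) = 0xD3; 0x6A ⊕ 0xD3 = 0xB9.

P0 = 0x5A, P1 = 0xE6, P2 = 0x27, P3 = 0xB9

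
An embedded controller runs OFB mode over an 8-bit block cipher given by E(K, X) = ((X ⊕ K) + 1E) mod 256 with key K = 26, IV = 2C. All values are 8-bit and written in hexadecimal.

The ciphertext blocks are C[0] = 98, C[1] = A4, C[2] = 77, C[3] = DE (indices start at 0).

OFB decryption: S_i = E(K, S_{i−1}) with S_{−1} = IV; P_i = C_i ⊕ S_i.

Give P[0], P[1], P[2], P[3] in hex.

P[0]: S = E(K, 2C) = 28; 98 ⊕ 28 = B0.
P[1]: S = E(K, 28) = 2C; A4 ⊕ 2C = 88.
P[2]: S = E(K, 2C) = 28; 77 ⊕ 28 = 5F.
P[3]: S = E(K, 28) = 2C; DE ⊕ 2C = F2.

P[0] = B0, P[1] = 88, P[2] = 5F, P[3] = F2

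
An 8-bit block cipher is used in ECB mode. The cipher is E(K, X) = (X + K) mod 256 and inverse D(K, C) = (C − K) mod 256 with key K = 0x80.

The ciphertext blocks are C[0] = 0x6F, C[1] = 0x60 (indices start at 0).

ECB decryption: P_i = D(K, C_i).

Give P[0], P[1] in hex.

P[0]: D(K, 0x6F) = 0xEF.
P[1]: D(K, 0x60) = 0xE0.

P[0] = 0xEF, P[1] = 0xE0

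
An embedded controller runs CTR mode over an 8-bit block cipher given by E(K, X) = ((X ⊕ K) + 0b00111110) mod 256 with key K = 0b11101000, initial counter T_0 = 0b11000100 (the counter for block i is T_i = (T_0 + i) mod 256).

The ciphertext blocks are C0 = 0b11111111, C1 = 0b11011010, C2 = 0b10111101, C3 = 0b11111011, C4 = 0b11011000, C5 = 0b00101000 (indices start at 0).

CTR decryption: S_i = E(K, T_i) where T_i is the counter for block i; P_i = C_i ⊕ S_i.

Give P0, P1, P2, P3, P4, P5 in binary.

P0: T = 0b11000100, S = E(K, T) = 0b01101010; 0b11111111 ⊕ 0b01101010 = 0b10010101.
P1: T = 0b11000101, S = E(K, T) = 0b01101011; 0b11011010 ⊕ 0b01101011 = 0b10110001.
P2: T = 0b11000110, S = E(K, T) = 0b01101100; 0b10111101 ⊕ 0b01101100 = 0b11010001.
P3: T = 0b11000111, S = E(K, T) = 0b01101101; 0b11111011 ⊕ 0b01101101 = 0b10010110.
P4: T = 0b11001000, S = E(K, T) = 0b01011110; 0b11011000 ⊕ 0b01011110 = 0b10000110.
P5: T = 0b11001001, S = E(K, T) = 0b01011111; 0b00101000 ⊕ 0b01011111 = 0b01110111.

P0 = 0b10010101, P1 = 0b10110001, P2 = 0b11010001, P3 = 0b10010110, P4 = 0b10000110, P5 = 0b01110111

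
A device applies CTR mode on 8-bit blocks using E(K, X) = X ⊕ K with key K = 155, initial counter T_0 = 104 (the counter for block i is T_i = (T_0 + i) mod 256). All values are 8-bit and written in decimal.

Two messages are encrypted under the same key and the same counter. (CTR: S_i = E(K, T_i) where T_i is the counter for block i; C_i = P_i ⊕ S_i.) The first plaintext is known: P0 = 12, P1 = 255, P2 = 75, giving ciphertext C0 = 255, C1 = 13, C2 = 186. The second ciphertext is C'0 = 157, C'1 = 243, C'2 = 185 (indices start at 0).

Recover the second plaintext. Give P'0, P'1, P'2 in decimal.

P'0 = 110, P'1 = 1, P'2 = 72

In CTR with a reused counter, both messages share the same keystream S_i, so C_i ⊕ C'_i = P_i ⊕ P'_i and thus P'_i = P_i ⊕ C_i ⊕ C'_i.
P'0: 12 ⊕ 255 ⊕ 157 = 110.
P'1: 255 ⊕ 13 ⊕ 243 = 1.
P'2: 75 ⊕ 186 ⊕ 185 = 72.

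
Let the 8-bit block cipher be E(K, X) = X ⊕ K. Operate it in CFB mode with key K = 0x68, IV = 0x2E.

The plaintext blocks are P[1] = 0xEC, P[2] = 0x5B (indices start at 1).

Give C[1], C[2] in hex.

C[1] = 0xAA, C[2] = 0x99

CFB encryption: C_i = P_i ⊕ E(K, C_{i−1}), with C_{0} = IV.
C[1]: E(K, 0x2E) = 0x46; 0xEC ⊕ 0x46 = 0xAA.
C[2]: E(K, 0xAA) = 0xC2; 0x5B ⊕ 0xC2 = 0x99.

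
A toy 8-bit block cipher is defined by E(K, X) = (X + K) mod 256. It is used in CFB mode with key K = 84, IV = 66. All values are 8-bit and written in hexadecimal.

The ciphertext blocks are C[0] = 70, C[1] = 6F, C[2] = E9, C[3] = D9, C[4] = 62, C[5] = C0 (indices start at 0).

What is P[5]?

P[5] = 26

CFB decryption: P_i = C_i ⊕ E(K, C_{i−1}), with C_{−1} = IV.
P[5]: E(K, 62) = E6; C0 ⊕ E6 = 26.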